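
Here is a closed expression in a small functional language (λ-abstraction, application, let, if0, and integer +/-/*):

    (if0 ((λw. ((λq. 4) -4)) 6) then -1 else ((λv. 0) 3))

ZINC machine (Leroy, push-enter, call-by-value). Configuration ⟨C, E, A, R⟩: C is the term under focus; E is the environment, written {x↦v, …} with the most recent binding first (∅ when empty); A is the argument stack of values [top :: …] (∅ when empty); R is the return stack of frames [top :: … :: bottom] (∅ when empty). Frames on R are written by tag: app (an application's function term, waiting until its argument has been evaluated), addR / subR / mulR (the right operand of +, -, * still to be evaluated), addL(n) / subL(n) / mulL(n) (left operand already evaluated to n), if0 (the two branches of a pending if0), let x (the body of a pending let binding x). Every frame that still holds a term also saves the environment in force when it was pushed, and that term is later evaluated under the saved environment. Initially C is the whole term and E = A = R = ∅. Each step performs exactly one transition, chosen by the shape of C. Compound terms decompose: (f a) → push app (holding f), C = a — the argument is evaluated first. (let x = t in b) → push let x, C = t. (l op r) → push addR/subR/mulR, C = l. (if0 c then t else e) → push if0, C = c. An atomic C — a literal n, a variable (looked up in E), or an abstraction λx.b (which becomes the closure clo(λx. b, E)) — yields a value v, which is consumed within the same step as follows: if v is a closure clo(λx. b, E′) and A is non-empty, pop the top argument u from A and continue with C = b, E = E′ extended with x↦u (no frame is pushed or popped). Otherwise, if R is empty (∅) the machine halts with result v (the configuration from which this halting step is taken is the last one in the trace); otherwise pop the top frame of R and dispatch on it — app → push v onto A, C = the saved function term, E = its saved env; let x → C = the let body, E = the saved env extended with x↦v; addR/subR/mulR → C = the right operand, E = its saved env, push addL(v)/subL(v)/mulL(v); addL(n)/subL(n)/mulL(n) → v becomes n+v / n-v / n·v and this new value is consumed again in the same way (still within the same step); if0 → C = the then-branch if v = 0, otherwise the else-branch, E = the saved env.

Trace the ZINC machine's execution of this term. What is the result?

0. ⟨C=(if0 ((λw. ((λq. 4) -4)) 6) then -1 else ((λv. 0) 3)); E=∅; A=∅; R=∅⟩
1. ⟨C=((λw. ((λq. 4) -4)) 6); E=∅; A=∅; R=[if0]⟩
2. ⟨C=6; E=∅; A=∅; R=[app :: if0]⟩
3. ⟨C=(λw. ((λq. 4) -4)); E=∅; A=[6]; R=[if0]⟩
4. ⟨C=((λq. 4) -4); E={w↦6}; A=∅; R=[if0]⟩
5. ⟨C=-4; E={w↦6}; A=∅; R=[app :: if0]⟩
6. ⟨C=(λq. 4); E={w↦6}; A=[-4]; R=[if0]⟩
7. ⟨C=4; E={q↦-4, w↦6}; A=∅; R=[if0]⟩
8. ⟨C=((λv. 0) 3); E=∅; A=∅; R=∅⟩
9. ⟨C=3; E=∅; A=∅; R=[app]⟩
10. ⟨C=(λv. 0); E=∅; A=[3]; R=∅⟩
11. ⟨C=0; E={v↦3}; A=∅; R=∅⟩
→ final value 0

Answer: 0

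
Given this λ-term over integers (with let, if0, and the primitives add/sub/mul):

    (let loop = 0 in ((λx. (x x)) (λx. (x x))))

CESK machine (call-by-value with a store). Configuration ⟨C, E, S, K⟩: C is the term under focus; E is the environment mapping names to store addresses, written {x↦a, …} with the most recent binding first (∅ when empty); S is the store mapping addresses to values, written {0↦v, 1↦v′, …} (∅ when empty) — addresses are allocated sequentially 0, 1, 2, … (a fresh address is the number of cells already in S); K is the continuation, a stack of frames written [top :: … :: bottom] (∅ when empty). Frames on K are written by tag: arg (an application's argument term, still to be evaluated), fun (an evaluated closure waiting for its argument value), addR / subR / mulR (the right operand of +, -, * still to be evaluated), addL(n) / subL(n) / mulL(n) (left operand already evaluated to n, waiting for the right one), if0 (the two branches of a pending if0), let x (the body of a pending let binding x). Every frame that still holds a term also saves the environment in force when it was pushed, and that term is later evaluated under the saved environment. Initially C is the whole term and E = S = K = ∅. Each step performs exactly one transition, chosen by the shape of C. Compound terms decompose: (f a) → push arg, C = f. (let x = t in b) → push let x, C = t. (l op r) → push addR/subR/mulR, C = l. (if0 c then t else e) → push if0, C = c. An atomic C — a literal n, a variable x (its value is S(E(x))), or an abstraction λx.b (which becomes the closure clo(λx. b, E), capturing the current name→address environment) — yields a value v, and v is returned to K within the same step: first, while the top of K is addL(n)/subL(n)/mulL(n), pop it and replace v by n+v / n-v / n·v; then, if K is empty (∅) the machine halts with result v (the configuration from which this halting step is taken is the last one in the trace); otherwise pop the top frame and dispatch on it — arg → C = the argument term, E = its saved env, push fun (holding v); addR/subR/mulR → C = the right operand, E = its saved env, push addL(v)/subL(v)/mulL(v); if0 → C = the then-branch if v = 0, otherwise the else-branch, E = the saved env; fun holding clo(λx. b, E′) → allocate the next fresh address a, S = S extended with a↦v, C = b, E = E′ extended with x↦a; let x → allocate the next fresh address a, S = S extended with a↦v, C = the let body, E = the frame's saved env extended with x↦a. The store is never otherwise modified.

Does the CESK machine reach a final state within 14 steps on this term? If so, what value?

[0] <C=(let loop = 0 in ((λx. (x x)) (λx. (x x)))), E=∅, S=∅, K=∅>
[1] <C=0, E=∅, S=∅, K=[let loop]>
[2] <C=((λx. (x x)) (λx. (x x))), E={loop↦0}, S={0↦0}, K=∅>
[3] <C=(λx. (x x)), E={loop↦0}, S={0↦0}, K=[arg]>
[4] <C=(λx. (x x)), E={loop↦0}, S={0↦0}, K=[fun]>
[5] <C=(x x), E={x↦1, loop↦0}, S={0↦0, 1↦clo(λx. (x x), {loop↦0})}, K=∅>
[6] <C=x, E={x↦1, loop↦0}, S={0↦0, 1↦clo(λx. (x x), {loop↦0})}, K=[arg]>
[7] <C=x, E={x↦1, loop↦0}, S={0↦0, 1↦clo(λx. (x x), {loop↦0})}, K=[fun]>
[8] <C=(x x), E={x↦2, loop↦0}, S={0↦0, 1↦clo(λx. (x x), {loop↦0}), 2↦clo(λx. (x x), {loop↦0})}, K=∅>
[9] <C=x, E={x↦2, loop↦0}, S={0↦0, 1↦clo(λx. (x x), {loop↦0}), 2↦clo(λx. (x x), {loop↦0})}, K=[arg]>
[10] <C=x, E={x↦2, loop↦0}, S={0↦0, 1↦clo(λx. (x x), {loop↦0}), 2↦clo(λx. (x x), {loop↦0})}, K=[fun]>
[11] <C=(x x), E={x↦3, loop↦0}, S={0↦0, 1↦clo(λx. (x x), {loop↦0}), 2↦clo(λx. (x x), {loop↦0}), 3↦clo(λx. (x x), {loop↦0})}, K=∅>
[12] <C=x, E={x↦3, loop↦0}, S={0↦0, 1↦clo(λx. (x x), {loop↦0}), 2↦clo(λx. (x x), {loop↦0}), 3↦clo(λx. (x x), {loop↦0})}, K=[arg]>
[13] <C=x, E={x↦3, loop↦0}, S={0↦0, 1↦clo(λx. (x x), {loop↦0}), 2↦clo(λx. (x x), {loop↦0}), 3↦clo(λx. (x x), {loop↦0})}, K=[fun]>
[14] <C=(x x), E={x↦4, loop↦0}, S={0↦0, 1↦clo(λx. (x x), {loop↦0}), 2↦clo(λx. (x x), {loop↦0}), 3↦clo(λx. (x x), {loop↦0}), 4↦clo(λx. (x x), {loop↦0})}, K=∅>
→ 14 transitions taken and the configuration is still not final: no result within 14 steps

Answer: DIVERGES (no final state within 14 steps)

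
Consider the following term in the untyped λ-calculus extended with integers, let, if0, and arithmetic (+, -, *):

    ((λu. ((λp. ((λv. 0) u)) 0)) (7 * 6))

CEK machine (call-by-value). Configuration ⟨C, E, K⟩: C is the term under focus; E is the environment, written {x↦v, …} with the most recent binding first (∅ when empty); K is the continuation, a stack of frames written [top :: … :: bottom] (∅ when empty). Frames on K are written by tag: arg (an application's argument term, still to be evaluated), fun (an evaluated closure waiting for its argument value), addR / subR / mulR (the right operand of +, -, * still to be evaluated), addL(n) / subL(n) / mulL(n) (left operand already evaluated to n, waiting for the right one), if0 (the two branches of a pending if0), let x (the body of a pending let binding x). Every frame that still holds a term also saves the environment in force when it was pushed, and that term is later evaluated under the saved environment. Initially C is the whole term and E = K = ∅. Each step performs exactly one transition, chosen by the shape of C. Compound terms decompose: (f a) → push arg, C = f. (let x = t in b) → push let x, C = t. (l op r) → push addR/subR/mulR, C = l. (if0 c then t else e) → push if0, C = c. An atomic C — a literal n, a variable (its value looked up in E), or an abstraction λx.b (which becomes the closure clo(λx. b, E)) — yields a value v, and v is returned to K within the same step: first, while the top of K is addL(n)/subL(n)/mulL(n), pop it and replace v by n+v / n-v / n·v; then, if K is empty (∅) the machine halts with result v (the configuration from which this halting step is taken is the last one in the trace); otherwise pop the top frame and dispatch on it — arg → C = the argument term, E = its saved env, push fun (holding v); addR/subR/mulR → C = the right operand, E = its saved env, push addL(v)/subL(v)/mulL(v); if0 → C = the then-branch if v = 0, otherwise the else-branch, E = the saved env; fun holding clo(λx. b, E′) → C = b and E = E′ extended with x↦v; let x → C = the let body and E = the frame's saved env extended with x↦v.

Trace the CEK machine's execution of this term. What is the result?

Answer: 0

Execution trace:
0. <C=((λu. ((λp. ((λv. 0) u)) 0)) (7 * 6)), E=∅, K=∅>
1. <C=(λu. ((λp. ((λv. 0) u)) 0)), E=∅, K=[arg]>
2. <C=(7 * 6), E=∅, K=[fun]>
3. <C=7, E=∅, K=[mulR :: fun]>
4. <C=6, E=∅, K=[mulL(7) :: fun]>
5. <C=((λp. ((λv. 0) u)) 0), E={u↦42}, K=∅>
6. <C=(λp. ((λv. 0) u)), E={u↦42}, K=[arg]>
7. <C=0, E={u↦42}, K=[fun]>
8. <C=((λv. 0) u), E={p↦0, u↦42}, K=∅>
9. <C=(λv. 0), E={p↦0, u↦42}, K=[arg]>
10. <C=u, E={p↦0, u↦42}, K=[fun]>
11. <C=0, E={v↦42, p↦0, u↦42}, K=∅>
→ final value 0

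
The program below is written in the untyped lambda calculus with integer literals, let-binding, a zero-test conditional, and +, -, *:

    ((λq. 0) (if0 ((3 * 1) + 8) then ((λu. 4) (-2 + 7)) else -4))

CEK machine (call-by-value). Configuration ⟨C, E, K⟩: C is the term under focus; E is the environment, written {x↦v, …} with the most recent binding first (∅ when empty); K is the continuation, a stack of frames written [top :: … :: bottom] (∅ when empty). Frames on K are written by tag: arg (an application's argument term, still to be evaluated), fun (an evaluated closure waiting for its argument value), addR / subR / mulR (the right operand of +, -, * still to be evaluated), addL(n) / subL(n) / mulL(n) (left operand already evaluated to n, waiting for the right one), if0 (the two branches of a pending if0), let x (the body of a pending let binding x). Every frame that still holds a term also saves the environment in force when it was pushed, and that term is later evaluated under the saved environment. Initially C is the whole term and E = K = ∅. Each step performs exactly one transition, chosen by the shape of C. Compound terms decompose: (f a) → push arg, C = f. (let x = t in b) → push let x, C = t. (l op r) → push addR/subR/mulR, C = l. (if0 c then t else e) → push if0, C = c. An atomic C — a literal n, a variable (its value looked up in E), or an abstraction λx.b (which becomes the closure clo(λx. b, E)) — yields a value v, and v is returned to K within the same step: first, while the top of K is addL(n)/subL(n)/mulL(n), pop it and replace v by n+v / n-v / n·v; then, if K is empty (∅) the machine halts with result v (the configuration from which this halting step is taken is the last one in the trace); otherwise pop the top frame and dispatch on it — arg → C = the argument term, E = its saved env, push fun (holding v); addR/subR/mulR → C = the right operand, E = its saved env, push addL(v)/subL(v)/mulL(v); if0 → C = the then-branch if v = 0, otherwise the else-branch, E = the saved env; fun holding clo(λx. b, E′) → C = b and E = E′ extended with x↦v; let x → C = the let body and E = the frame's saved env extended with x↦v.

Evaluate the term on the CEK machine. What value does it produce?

Answer: 0

Machine steps:
0. ⟨C=((λq. 0) (if0 ((3 * 1) + 8) then ((λu. 4) (-2 + 7)) else -4)); E=∅; K=∅⟩
1. ⟨C=(λq. 0); E=∅; K=[arg]⟩
2. ⟨C=(if0 ((3 * 1) + 8) then ((λu. 4) (-2 + 7)) else -4); E=∅; K=[fun]⟩
3. ⟨C=((3 * 1) + 8); E=∅; K=[if0 :: fun]⟩
4. ⟨C=(3 * 1); E=∅; K=[addR :: if0 :: fun]⟩
5. ⟨C=3; E=∅; K=[mulR :: addR :: if0 :: fun]⟩
6. ⟨C=1; E=∅; K=[mulL(3) :: addR :: if0 :: fun]⟩
7. ⟨C=8; E=∅; K=[addL(3) :: if0 :: fun]⟩
8. ⟨C=-4; E=∅; K=[fun]⟩
9. ⟨C=0; E={q↦-4}; K=∅⟩
→ final value 0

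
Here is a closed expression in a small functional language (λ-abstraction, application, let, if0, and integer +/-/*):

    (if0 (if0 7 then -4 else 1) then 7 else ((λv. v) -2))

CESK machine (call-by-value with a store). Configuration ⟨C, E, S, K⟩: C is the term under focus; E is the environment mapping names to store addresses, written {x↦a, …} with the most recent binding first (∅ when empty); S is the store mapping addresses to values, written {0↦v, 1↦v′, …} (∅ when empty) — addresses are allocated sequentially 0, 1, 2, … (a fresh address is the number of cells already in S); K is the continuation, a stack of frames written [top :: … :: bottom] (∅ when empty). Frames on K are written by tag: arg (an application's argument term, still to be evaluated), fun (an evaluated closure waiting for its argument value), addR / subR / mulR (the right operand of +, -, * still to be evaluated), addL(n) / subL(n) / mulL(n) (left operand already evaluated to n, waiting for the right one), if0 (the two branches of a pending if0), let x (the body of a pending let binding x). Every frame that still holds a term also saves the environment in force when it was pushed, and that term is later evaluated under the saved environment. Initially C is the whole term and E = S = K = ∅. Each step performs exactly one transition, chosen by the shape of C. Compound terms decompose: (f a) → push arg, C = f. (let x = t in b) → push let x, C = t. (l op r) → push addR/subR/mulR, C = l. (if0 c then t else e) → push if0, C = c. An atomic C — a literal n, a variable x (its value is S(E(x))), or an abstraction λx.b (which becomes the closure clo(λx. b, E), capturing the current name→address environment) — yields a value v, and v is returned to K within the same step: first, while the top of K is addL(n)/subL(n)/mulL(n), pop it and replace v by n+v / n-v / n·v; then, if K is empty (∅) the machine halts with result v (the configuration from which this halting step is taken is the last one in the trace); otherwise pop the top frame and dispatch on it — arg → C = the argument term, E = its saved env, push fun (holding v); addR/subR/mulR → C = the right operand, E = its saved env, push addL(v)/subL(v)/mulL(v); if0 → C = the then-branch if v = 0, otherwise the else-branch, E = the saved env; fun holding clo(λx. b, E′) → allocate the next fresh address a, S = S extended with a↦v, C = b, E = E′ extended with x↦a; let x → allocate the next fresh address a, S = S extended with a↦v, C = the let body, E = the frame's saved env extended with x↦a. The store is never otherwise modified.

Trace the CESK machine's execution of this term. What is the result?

[0] <C=(if0 (if0 7 then -4 else 1) then 7 else ((λv. v) -2)), E=∅, S=∅, K=∅>
[1] <C=(if0 7 then -4 else 1), E=∅, S=∅, K=[if0]>
[2] <C=7, E=∅, S=∅, K=[if0 :: if0]>
[3] <C=1, E=∅, S=∅, K=[if0]>
[4] <C=((λv. v) -2), E=∅, S=∅, K=∅>
[5] <C=(λv. v), E=∅, S=∅, K=[arg]>
[6] <C=-2, E=∅, S=∅, K=[fun]>
[7] <C=v, E={v↦0}, S={0↦-2}, K=∅>
→ final value -2

Answer: -2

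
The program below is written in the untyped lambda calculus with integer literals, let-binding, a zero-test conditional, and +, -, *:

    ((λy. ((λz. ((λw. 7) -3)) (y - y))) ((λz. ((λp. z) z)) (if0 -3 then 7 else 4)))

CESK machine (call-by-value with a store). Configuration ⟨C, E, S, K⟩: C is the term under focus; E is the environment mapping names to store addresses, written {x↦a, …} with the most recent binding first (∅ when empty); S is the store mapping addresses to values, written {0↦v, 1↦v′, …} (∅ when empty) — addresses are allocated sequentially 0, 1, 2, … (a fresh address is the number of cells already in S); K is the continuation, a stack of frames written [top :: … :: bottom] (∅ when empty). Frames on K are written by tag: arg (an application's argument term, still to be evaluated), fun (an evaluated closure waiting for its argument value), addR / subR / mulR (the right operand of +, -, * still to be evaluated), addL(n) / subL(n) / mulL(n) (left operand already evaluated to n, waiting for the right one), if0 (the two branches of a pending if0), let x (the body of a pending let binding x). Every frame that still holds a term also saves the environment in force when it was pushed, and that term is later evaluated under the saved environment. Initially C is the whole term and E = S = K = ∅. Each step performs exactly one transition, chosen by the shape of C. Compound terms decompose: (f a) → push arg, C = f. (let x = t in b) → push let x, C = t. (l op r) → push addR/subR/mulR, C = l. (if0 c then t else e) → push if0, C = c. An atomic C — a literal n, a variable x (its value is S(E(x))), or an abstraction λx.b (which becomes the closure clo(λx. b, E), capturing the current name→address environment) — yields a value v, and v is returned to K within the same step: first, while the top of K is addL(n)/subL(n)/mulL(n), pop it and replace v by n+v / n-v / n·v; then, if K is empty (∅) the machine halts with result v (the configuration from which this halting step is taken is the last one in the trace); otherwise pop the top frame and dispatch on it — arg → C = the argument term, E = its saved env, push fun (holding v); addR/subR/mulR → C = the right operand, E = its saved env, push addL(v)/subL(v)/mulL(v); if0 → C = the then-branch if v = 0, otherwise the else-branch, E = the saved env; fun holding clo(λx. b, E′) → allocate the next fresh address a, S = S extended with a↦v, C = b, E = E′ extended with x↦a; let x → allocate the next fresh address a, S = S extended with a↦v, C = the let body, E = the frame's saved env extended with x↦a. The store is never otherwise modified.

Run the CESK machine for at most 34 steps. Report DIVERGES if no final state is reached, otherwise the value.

Answer: 7

Derivation:
step 0: [C=((λy. ((λz. ((λw. 7) -3)) (y - y))) ((λz. ((λp. z) z)) (if0 -3 then 7 else 4))) | E=∅ | S=∅ | K=∅]
step 1: [C=(λy. ((λz. ((λw. 7) -3)) (y - y))) | E=∅ | S=∅ | K=[arg]]
step 2: [C=((λz. ((λp. z) z)) (if0 -3 then 7 else 4)) | E=∅ | S=∅ | K=[fun]]
step 3: [C=(λz. ((λp. z) z)) | E=∅ | S=∅ | K=[arg :: fun]]
step 4: [C=(if0 -3 then 7 else 4) | E=∅ | S=∅ | K=[fun :: fun]]
step 5: [C=-3 | E=∅ | S=∅ | K=[if0 :: fun :: fun]]
step 6: [C=4 | E=∅ | S=∅ | K=[fun :: fun]]
step 7: [C=((λp. z) z) | E={z↦0} | S={0↦4} | K=[fun]]
step 8: [C=(λp. z) | E={z↦0} | S={0↦4} | K=[arg :: fun]]
step 9: [C=z | E={z↦0} | S={0↦4} | K=[fun :: fun]]
step 10: [C=z | E={p↦1, z↦0} | S={0↦4, 1↦4} | K=[fun]]
step 11: [C=((λz. ((λw. 7) -3)) (y - y)) | E={y↦2} | S={0↦4, 1↦4, 2↦4} | K=∅]
step 12: [C=(λz. ((λw. 7) -3)) | E={y↦2} | S={0↦4, 1↦4, 2↦4} | K=[arg]]
step 13: [C=(y - y) | E={y↦2} | S={0↦4, 1↦4, 2↦4} | K=[fun]]
step 14: [C=y | E={y↦2} | S={0↦4, 1↦4, 2↦4} | K=[subR :: fun]]
step 15: [C=y | E={y↦2} | S={0↦4, 1↦4, 2↦4} | K=[subL(4) :: fun]]
step 16: [C=((λw. 7) -3) | E={z↦3, y↦2} | S={0↦4, 1↦4, 2↦4, 3↦0} | K=∅]
step 17: [C=(λw. 7) | E={z↦3, y↦2} | S={0↦4, 1↦4, 2↦4, 3↦0} | K=[arg]]
step 18: [C=-3 | E={z↦3, y↦2} | S={0↦4, 1↦4, 2↦4, 3↦0} | K=[fun]]
step 19: [C=7 | E={w↦4, z↦3, y↦2} | S={0↦4, 1↦4, 2↦4, 3↦0, 4↦-3} | K=∅]
→ final value 7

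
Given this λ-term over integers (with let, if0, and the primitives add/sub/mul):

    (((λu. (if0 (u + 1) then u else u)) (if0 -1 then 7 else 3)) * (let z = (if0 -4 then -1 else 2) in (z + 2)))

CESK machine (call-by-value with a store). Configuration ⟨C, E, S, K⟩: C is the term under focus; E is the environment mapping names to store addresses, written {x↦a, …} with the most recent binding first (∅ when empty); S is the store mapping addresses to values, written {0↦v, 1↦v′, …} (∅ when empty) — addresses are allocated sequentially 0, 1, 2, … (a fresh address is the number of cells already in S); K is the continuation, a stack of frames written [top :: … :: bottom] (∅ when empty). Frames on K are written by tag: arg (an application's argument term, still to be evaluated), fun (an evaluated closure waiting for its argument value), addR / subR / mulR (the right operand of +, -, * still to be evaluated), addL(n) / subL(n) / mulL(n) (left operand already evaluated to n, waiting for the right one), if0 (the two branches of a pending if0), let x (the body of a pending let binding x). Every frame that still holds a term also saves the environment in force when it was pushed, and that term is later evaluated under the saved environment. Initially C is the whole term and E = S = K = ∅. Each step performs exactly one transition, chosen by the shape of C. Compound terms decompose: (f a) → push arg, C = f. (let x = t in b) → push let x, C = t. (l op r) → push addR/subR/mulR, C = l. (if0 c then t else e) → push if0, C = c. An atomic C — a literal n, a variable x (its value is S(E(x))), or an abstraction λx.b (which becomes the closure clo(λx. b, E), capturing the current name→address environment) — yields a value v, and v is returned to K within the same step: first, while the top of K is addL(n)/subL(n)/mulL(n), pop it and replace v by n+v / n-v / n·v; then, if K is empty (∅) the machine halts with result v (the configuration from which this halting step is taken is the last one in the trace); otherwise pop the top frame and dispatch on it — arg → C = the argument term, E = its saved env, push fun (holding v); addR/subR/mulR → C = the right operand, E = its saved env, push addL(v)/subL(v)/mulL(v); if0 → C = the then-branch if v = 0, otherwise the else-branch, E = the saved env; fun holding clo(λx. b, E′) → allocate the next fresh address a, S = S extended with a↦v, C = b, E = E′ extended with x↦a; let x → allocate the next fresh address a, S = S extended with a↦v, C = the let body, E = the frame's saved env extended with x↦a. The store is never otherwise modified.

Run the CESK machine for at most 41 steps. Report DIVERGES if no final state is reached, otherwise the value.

step 0: [C=(((λu. (if0 (u + 1) then u else u)) (if0 -1 then 7 else 3)) * (let z = (if0 -4 then -1 else 2) in (z + 2))) | E=∅ | S=∅ | K=∅]
step 1: [C=((λu. (if0 (u + 1) then u else u)) (if0 -1 then 7 else 3)) | E=∅ | S=∅ | K=[mulR]]
step 2: [C=(λu. (if0 (u + 1) then u else u)) | E=∅ | S=∅ | K=[arg :: mulR]]
step 3: [C=(if0 -1 then 7 else 3) | E=∅ | S=∅ | K=[fun :: mulR]]
step 4: [C=-1 | E=∅ | S=∅ | K=[if0 :: fun :: mulR]]
step 5: [C=3 | E=∅ | S=∅ | K=[fun :: mulR]]
step 6: [C=(if0 (u + 1) then u else u) | E={u↦0} | S={0↦3} | K=[mulR]]
step 7: [C=(u + 1) | E={u↦0} | S={0↦3} | K=[if0 :: mulR]]
step 8: [C=u | E={u↦0} | S={0↦3} | K=[addR :: if0 :: mulR]]
step 9: [C=1 | E={u↦0} | S={0↦3} | K=[addL(3) :: if0 :: mulR]]
step 10: [C=u | E={u↦0} | S={0↦3} | K=[mulR]]
step 11: [C=(let z = (if0 -4 then -1 else 2) in (z + 2)) | E=∅ | S={0↦3} | K=[mulL(3)]]
step 12: [C=(if0 -4 then -1 else 2) | E=∅ | S={0↦3} | K=[let z :: mulL(3)]]
step 13: [C=-4 | E=∅ | S={0↦3} | K=[if0 :: let z :: mulL(3)]]
step 14: [C=2 | E=∅ | S={0↦3} | K=[let z :: mulL(3)]]
step 15: [C=(z + 2) | E={z↦1} | S={0↦3, 1↦2} | K=[mulL(3)]]
step 16: [C=z | E={z↦1} | S={0↦3, 1↦2} | K=[addR :: mulL(3)]]
step 17: [C=2 | E={z↦1} | S={0↦3, 1↦2} | K=[addL(2) :: mulL(3)]]
→ final value 12

Answer: 12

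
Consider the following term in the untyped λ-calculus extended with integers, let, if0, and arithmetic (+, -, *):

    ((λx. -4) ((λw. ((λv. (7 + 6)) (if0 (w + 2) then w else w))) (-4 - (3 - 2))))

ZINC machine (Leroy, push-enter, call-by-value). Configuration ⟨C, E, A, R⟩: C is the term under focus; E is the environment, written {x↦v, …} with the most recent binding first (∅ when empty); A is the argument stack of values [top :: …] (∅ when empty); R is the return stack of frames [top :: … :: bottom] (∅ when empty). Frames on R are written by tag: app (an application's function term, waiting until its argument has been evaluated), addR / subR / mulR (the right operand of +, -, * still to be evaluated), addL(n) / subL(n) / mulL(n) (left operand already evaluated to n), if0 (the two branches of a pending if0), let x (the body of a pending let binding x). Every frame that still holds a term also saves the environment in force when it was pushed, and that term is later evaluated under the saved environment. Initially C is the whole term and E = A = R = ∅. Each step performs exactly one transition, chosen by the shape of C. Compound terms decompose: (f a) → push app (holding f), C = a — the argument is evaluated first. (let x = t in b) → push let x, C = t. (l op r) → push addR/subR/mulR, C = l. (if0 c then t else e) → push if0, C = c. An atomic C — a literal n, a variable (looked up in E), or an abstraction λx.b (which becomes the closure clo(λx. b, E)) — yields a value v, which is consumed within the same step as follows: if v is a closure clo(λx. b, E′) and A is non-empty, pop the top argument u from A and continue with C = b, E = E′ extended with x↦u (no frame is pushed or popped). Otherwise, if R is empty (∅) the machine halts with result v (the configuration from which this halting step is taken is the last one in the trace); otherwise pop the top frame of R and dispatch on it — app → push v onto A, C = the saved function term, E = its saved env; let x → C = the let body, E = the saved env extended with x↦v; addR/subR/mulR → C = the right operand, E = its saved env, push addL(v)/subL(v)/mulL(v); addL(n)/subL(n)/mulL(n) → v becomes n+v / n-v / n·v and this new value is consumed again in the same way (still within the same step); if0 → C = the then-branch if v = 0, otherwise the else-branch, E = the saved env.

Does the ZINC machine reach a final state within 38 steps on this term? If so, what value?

step 0: ⟨C=((λx. -4) ((λw. ((λv. (7 + 6)) (if0 (w + 2) then w else w))) (-4 - (3 - 2)))); E=∅; A=∅; R=∅⟩
step 1: ⟨C=((λw. ((λv. (7 + 6)) (if0 (w + 2) then w else w))) (-4 - (3 - 2))); E=∅; A=∅; R=[app]⟩
step 2: ⟨C=(-4 - (3 - 2)); E=∅; A=∅; R=[app :: app]⟩
step 3: ⟨C=-4; E=∅; A=∅; R=[subR :: app :: app]⟩
step 4: ⟨C=(3 - 2); E=∅; A=∅; R=[subL(-4) :: app :: app]⟩
step 5: ⟨C=3; E=∅; A=∅; R=[subR :: subL(-4) :: app :: app]⟩
step 6: ⟨C=2; E=∅; A=∅; R=[subL(3) :: subL(-4) :: app :: app]⟩
step 7: ⟨C=(λw. ((λv. (7 + 6)) (if0 (w + 2) then w else w))); E=∅; A=[-5]; R=[app]⟩
step 8: ⟨C=((λv. (7 + 6)) (if0 (w + 2) then w else w)); E={w↦-5}; A=∅; R=[app]⟩
step 9: ⟨C=(if0 (w + 2) then w else w); E={w↦-5}; A=∅; R=[app :: app]⟩
step 10: ⟨C=(w + 2); E={w↦-5}; A=∅; R=[if0 :: app :: app]⟩
step 11: ⟨C=w; E={w↦-5}; A=∅; R=[addR :: if0 :: app :: app]⟩
step 12: ⟨C=2; E={w↦-5}; A=∅; R=[addL(-5) :: if0 :: app :: app]⟩
step 13: ⟨C=w; E={w↦-5}; A=∅; R=[app :: app]⟩
step 14: ⟨C=(λv. (7 + 6)); E={w↦-5}; A=[-5]; R=[app]⟩
step 15: ⟨C=(7 + 6); E={v↦-5, w↦-5}; A=∅; R=[app]⟩
step 16: ⟨C=7; E={v↦-5, w↦-5}; A=∅; R=[addR :: app]⟩
step 17: ⟨C=6; E={v↦-5, w↦-5}; A=∅; R=[addL(7) :: app]⟩
step 18: ⟨C=(λx. -4); E=∅; A=[13]; R=∅⟩
step 19: ⟨C=-4; E={x↦13}; A=∅; R=∅⟩
→ final value -4

Answer: -4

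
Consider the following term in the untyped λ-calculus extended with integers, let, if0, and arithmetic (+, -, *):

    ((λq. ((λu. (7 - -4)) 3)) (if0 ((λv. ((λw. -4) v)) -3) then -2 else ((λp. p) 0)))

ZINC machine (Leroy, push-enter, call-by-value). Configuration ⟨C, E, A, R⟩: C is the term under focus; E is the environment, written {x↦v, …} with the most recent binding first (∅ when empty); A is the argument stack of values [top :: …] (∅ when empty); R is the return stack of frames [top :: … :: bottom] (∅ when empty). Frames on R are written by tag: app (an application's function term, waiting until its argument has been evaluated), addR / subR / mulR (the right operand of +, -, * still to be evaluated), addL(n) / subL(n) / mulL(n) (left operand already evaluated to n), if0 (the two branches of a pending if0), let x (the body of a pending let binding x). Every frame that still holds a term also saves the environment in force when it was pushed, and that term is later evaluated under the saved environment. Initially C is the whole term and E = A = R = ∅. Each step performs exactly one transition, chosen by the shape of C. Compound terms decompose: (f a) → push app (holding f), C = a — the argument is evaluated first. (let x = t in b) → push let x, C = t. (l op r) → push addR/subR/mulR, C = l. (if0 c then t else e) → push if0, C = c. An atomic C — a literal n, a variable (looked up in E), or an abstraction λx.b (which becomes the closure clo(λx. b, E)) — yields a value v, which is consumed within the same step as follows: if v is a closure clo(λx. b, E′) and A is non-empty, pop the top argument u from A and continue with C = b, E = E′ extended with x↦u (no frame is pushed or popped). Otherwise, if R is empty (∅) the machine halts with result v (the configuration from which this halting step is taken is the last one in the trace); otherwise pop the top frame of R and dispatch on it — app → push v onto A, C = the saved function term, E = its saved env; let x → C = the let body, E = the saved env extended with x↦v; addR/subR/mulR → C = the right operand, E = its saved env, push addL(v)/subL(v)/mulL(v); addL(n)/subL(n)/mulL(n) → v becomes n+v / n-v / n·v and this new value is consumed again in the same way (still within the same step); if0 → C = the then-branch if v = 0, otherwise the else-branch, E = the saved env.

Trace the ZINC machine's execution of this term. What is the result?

Answer: 11

Execution trace:
t=0: ⟨C=((λq. ((λu. (7 - -4)) 3)) (if0 ((λv. ((λw. -4) v)) -3) then -2 else ((λp. p) 0))); E=∅; A=∅; R=∅⟩
t=1: ⟨C=(if0 ((λv. ((λw. -4) v)) -3) then -2 else ((λp. p) 0)); E=∅; A=∅; R=[app]⟩
t=2: ⟨C=((λv. ((λw. -4) v)) -3); E=∅; A=∅; R=[if0 :: app]⟩
t=3: ⟨C=-3; E=∅; A=∅; R=[app :: if0 :: app]⟩
t=4: ⟨C=(λv. ((λw. -4) v)); E=∅; A=[-3]; R=[if0 :: app]⟩
t=5: ⟨C=((λw. -4) v); E={v↦-3}; A=∅; R=[if0 :: app]⟩
t=6: ⟨C=v; E={v↦-3}; A=∅; R=[app :: if0 :: app]⟩
t=7: ⟨C=(λw. -4); E={v↦-3}; A=[-3]; R=[if0 :: app]⟩
t=8: ⟨C=-4; E={w↦-3, v↦-3}; A=∅; R=[if0 :: app]⟩
t=9: ⟨C=((λp. p) 0); E=∅; A=∅; R=[app]⟩
t=10: ⟨C=0; E=∅; A=∅; R=[app :: app]⟩
t=11: ⟨C=(λp. p); E=∅; A=[0]; R=[app]⟩
t=12: ⟨C=p; E={p↦0}; A=∅; R=[app]⟩
t=13: ⟨C=(λq. ((λu. (7 - -4)) 3)); E=∅; A=[0]; R=∅⟩
t=14: ⟨C=((λu. (7 - -4)) 3); E={q↦0}; A=∅; R=∅⟩
t=15: ⟨C=3; E={q↦0}; A=∅; R=[app]⟩
t=16: ⟨C=(λu. (7 - -4)); E={q↦0}; A=[3]; R=∅⟩
t=17: ⟨C=(7 - -4); E={u↦3, q↦0}; A=∅; R=∅⟩
t=18: ⟨C=7; E={u↦3, q↦0}; A=∅; R=[subR]⟩
t=19: ⟨C=-4; E={u↦3, q↦0}; A=∅; R=[subL(7)]⟩
→ final value 11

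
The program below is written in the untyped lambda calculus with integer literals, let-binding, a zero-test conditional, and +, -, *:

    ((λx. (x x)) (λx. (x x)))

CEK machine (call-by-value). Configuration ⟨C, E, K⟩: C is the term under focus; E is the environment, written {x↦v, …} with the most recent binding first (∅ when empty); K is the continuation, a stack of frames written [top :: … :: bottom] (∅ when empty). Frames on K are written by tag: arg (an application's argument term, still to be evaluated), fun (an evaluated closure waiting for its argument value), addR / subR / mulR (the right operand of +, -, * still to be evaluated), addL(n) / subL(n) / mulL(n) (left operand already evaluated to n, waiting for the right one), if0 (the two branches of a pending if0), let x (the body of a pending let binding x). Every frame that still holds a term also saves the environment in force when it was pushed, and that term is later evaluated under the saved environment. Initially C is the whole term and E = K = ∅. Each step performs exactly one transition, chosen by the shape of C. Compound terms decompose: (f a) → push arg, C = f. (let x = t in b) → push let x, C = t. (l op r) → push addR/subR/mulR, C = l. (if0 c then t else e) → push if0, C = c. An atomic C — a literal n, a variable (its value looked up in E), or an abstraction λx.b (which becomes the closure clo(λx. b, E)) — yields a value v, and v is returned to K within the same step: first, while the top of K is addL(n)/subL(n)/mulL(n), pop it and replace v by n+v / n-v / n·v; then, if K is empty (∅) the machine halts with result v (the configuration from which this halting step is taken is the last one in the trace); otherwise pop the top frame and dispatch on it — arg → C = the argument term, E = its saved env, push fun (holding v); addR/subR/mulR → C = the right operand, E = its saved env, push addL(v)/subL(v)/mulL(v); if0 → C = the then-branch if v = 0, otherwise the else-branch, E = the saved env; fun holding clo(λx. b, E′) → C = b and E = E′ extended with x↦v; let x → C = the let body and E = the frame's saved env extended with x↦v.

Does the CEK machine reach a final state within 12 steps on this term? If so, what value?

step 0: <C=((λx. (x x)) (λx. (x x))), E=∅, K=∅>
step 1: <C=(λx. (x x)), E=∅, K=[arg]>
step 2: <C=(λx. (x x)), E=∅, K=[fun]>
step 3: <C=(x x), E={x↦clo(λx. (x x), ∅)}, K=∅>
step 4: <C=x, E={x↦clo(λx. (x x), ∅)}, K=[arg]>
step 5: <C=x, E={x↦clo(λx. (x x), ∅)}, K=[fun]>
… configuration repeats with period 3 (steps 3–5 recur indefinitely) …

Answer: DIVERGES (no final state within 12 steps)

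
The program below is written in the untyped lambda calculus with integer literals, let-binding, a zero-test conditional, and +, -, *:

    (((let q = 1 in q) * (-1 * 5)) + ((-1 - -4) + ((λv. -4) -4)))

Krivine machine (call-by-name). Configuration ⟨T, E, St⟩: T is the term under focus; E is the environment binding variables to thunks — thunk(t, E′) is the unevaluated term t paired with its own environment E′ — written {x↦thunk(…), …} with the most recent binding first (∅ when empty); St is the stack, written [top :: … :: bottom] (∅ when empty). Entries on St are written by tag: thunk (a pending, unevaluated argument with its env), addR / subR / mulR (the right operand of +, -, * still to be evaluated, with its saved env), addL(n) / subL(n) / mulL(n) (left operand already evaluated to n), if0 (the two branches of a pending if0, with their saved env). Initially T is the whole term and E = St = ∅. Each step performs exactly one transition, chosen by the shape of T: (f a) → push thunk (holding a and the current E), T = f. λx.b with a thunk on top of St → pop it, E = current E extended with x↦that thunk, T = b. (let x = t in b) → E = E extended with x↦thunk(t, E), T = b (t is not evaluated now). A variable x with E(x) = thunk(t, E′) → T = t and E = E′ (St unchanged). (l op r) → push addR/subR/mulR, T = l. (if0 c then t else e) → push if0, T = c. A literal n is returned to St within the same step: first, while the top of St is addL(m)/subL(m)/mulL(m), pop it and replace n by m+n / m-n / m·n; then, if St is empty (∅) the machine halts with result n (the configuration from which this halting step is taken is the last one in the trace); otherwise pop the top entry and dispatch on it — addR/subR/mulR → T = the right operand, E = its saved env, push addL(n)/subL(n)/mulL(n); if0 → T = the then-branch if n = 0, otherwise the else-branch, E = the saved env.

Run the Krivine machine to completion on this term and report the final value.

Answer: -6

Derivation:
t=0: <T=(((let q = 1 in q) * (-1 * 5)) + ((-1 - -4) + ((λv. -4) -4))), E=∅, St=∅>
t=1: <T=((let q = 1 in q) * (-1 * 5)), E=∅, St=[addR]>
t=2: <T=(let q = 1 in q), E=∅, St=[mulR :: addR]>
t=3: <T=q, E={q↦thunk(1, ∅)}, St=[mulR :: addR]>
t=4: <T=1, E=∅, St=[mulR :: addR]>
t=5: <T=(-1 * 5), E=∅, St=[mulL(1) :: addR]>
t=6: <T=-1, E=∅, St=[mulR :: mulL(1) :: addR]>
t=7: <T=5, E=∅, St=[mulL(-1) :: mulL(1) :: addR]>
t=8: <T=((-1 - -4) + ((λv. -4) -4)), E=∅, St=[addL(-5)]>
t=9: <T=(-1 - -4), E=∅, St=[addR :: addL(-5)]>
t=10: <T=-1, E=∅, St=[subR :: addR :: addL(-5)]>
t=11: <T=-4, E=∅, St=[subL(-1) :: addR :: addL(-5)]>
t=12: <T=((λv. -4) -4), E=∅, St=[addL(3) :: addL(-5)]>
t=13: <T=(λv. -4), E=∅, St=[thunk :: addL(3) :: addL(-5)]>
t=14: <T=-4, E={v↦thunk(-4, ∅)}, St=[addL(3) :: addL(-5)]>
→ final value -6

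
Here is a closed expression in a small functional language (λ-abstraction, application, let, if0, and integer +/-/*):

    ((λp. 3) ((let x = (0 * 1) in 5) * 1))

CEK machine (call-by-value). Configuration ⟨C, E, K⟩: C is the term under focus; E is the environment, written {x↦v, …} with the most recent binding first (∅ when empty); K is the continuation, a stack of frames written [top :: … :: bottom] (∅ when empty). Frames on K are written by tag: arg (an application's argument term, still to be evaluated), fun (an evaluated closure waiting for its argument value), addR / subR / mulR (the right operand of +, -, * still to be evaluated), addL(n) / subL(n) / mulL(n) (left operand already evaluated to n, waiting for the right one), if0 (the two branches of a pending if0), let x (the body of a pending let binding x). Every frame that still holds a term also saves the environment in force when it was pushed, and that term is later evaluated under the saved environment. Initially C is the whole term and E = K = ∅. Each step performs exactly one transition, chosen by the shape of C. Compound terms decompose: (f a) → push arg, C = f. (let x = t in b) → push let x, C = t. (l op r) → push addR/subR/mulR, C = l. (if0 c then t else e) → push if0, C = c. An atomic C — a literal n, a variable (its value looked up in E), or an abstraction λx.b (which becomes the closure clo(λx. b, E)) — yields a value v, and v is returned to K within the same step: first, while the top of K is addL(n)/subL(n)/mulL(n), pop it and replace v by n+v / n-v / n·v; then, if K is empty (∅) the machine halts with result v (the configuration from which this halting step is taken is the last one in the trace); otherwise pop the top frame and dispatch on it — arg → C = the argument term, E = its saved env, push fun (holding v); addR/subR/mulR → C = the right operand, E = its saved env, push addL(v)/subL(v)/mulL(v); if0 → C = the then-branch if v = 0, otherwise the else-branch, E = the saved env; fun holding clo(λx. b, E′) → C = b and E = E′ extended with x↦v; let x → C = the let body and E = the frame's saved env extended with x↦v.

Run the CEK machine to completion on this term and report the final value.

t=0: ⟨C=((λp. 3) ((let x = (0 * 1) in 5) * 1)); E=∅; K=∅⟩
t=1: ⟨C=(λp. 3); E=∅; K=[arg]⟩
t=2: ⟨C=((let x = (0 * 1) in 5) * 1); E=∅; K=[fun]⟩
t=3: ⟨C=(let x = (0 * 1) in 5); E=∅; K=[mulR :: fun]⟩
t=4: ⟨C=(0 * 1); E=∅; K=[let x :: mulR :: fun]⟩
t=5: ⟨C=0; E=∅; K=[mulR :: let x :: mulR :: fun]⟩
t=6: ⟨C=1; E=∅; K=[mulL(0) :: let x :: mulR :: fun]⟩
t=7: ⟨C=5; E={x↦0}; K=[mulR :: fun]⟩
t=8: ⟨C=1; E=∅; K=[mulL(5) :: fun]⟩
t=9: ⟨C=3; E={p↦5}; K=∅⟩
→ final value 3

Answer: 3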